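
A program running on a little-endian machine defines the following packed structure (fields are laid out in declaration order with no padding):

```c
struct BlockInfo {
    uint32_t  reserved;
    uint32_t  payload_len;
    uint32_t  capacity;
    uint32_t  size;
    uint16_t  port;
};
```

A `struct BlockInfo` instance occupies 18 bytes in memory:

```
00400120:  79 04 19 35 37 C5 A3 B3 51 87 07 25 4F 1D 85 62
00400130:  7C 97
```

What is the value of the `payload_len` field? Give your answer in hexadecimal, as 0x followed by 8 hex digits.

0xB3A3C537

`payload_len` follows `reserved` (4 bytes), so it starts at byte offset 4 and occupies 4 bytes.
Bytes at offsets 4..7: 37 C5 A3 B3.
In little-endian order the low byte comes first in memory.
Reassemble most-significant byte first: B3 A3 C5 37 → 0xB3A3C537.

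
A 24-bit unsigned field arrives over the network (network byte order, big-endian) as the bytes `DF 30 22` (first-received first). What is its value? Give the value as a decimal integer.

In big-endian order the high byte comes first in memory.
The bytes are already most-significant first: 0xDF3022.
0xDF3022 = 14626850.

14626850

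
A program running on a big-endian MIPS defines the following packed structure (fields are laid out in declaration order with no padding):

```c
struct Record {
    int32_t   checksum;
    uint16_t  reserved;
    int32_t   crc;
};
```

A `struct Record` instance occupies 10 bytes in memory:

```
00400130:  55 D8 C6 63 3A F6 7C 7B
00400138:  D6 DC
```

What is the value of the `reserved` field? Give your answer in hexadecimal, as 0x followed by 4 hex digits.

`reserved` follows `checksum` (4 bytes), so it starts at byte offset 4 and occupies 2 bytes.
Bytes at offsets 4..5: 3A F6.
In big-endian order the high byte comes first in memory.
The bytes are already most-significant first: 0x3AF6.

0x3AF6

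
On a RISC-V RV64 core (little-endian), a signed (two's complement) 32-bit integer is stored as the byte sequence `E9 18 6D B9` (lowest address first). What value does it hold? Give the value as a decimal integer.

In little-endian order the low byte comes first in memory.
Reassemble most-significant byte first: B9 6D 18 E9 → 0xB96D18E9.
Top bit is set, so as a signed 32-bit value this is 0xB96D18E9 − 2^32 = -1184032535.

-1184032535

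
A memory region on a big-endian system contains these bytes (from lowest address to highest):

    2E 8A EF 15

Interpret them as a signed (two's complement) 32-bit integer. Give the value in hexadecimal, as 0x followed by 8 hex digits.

Big-endian stores the most-significant byte at the lowest address.
The bytes are already most-significant first: 0x2E8AEF15.

0x2E8AEF15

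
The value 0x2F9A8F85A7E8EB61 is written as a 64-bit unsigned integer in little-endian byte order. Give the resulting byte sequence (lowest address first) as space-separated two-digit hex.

61 EB E8 A7 85 8F 9A 2F

Split into bytes (most-significant first): 2F 9A 8F 85 A7 E8 EB 61.
Little-endian: lowest address holds the least-significant byte.
So at ascending addresses the bytes are 61 EB E8 A7 85 8F 9A 2F.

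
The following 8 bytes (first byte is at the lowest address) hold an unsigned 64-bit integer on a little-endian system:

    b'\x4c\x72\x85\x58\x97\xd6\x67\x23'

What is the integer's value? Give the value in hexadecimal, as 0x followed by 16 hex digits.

0x2367D6975885724C

In little-endian order the low byte comes first in memory.
Reassemble most-significant byte first: 23 67 D6 97 58 85 72 4C → 0x2367D6975885724C.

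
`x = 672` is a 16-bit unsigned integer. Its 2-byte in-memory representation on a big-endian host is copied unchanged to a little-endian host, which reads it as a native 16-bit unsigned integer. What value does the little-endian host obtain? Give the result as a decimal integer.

672 in 16-bit hexadecimal is 0x02A0.
Stored big-endian, the bytes at ascending addresses are 02 A0.
Read back as little-endian, the first byte is least significant, giving 0xA002.
0xA002 = 40962.

40962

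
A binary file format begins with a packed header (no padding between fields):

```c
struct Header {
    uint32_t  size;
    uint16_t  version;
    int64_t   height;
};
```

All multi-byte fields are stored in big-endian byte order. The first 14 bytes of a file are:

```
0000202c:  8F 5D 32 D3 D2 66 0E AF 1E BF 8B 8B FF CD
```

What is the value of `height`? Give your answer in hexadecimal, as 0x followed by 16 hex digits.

`height` follows `size` (4 B), `version` (2 B), so it starts at offset 4 + 2 = 6 and occupies 8 bytes.
Bytes at offsets 6..13: 0E AF 1E BF 8B 8B FF CD.
Big-endian stores the most-significant byte at the lowest address.
The bytes are already most-significant first: 0x0EAF1EBF8B8BFFCD.

0x0EAF1EBF8B8BFFCD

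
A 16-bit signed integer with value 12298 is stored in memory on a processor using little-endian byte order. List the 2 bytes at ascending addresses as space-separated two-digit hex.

12298 in hexadecimal, padded to 16 bits, is 0x300A.
Split into bytes (most-significant first): 30 0A.
In little-endian order the low byte comes first in memory.
So at ascending addresses the bytes are 0A 30.

0A 30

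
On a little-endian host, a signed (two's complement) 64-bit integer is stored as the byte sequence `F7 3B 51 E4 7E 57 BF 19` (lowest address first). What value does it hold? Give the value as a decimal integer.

1855297774007958519

Little-endian stores the least-significant byte at the lowest address.
Reassemble most-significant byte first: 19 BF 57 7E E4 51 3B F7 → 0x19BF577EE4513BF7.
0x19BF577EE4513BF7 = 1855297774007958519.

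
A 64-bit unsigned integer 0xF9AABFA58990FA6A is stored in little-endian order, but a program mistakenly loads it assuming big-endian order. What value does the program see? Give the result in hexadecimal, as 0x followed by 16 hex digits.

Stored little-endian, the bytes at ascending addresses are 6A FA 90 89 A5 BF AA F9.
Read back as big-endian, the last byte is least significant, giving 0x6AFA9089A5BFAAF9.

0x6AFA9089A5BFAAF9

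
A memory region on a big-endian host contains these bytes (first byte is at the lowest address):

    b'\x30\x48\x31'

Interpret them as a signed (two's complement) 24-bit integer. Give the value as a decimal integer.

3164209

Big-endian stores the most-significant byte at the lowest address.
The bytes are already most-significant first: 0x304831.
0x304831 = 3164209.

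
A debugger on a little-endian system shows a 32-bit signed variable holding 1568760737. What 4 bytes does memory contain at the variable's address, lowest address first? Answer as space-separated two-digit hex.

1568760737 in hexadecimal, padded to 32 bits, is 0x5D8163A1.
Split into bytes (most-significant first): 5D 81 63 A1.
Little-endian: lowest address holds the least-significant byte.
So at ascending addresses the bytes are A1 63 81 5D.

A1 63 81 5D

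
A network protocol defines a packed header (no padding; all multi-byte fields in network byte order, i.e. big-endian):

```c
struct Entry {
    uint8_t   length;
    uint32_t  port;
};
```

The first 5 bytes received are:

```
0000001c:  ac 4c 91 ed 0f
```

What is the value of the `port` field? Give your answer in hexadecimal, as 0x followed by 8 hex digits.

`port` follows `length` (1 byte), so it starts at byte offset 1 and occupies 4 bytes.
Bytes at offsets 1..4: 4C 91 ED 0F.
Big-endian: lowest address holds the most-significant byte.
The bytes are already most-significant first: 0x4C91ED0F.

0x4C91ED0F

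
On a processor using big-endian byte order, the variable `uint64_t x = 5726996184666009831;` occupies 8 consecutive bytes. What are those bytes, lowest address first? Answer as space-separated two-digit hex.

4F 7A 60 AF E1 08 F0 E7

5726996184666009831 in hexadecimal, padded to 64 bits, is 0x4F7A60AFE108F0E7.
Split into bytes (most-significant first): 4F 7A 60 AF E1 08 F0 E7.
Big-endian stores the most-significant byte at the lowest address.
So the memory order matches the most-significant-first order: 4F 7A 60 AF E1 08 F0 E7.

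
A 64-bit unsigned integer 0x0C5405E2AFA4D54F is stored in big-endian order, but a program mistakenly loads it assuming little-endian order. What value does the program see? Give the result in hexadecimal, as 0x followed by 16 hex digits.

0x4FD5A4AFE205540C

Stored big-endian, the bytes at ascending addresses are 0C 54 05 E2 AF A4 D5 4F.
Read back as little-endian, the first byte is least significant, giving 0x4FD5A4AFE205540C.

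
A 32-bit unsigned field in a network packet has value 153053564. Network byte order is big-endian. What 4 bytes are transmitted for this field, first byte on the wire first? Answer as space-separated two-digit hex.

09 1F 69 7C

153053564 in hexadecimal, padded to 32 bits, is 0x091F697C.
Split into bytes (most-significant first): 09 1F 69 7C.
Big-endian stores the most-significant byte at the lowest address.
So the memory order matches the most-significant-first order: 09 1F 69 7C.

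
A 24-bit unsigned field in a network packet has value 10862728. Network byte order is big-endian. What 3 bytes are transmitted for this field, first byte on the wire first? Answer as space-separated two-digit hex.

A5 C0 88

10862728 in hexadecimal, padded to 24 bits, is 0xA5C088.
Split into bytes (most-significant first): A5 C0 88.
Big-endian stores the most-significant byte at the lowest address.
So the memory order matches the most-significant-first order: A5 C0 88.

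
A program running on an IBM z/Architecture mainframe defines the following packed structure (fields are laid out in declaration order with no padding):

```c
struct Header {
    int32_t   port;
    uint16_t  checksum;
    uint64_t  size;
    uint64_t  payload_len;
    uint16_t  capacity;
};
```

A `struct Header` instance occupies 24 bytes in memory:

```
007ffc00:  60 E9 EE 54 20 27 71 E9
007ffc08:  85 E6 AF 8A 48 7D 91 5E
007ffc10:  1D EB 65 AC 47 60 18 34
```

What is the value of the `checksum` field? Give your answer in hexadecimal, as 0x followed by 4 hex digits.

0x2027

`checksum` follows `port` (4 bytes), so it starts at byte offset 4 and occupies 2 bytes.
Bytes at offsets 4..5: 20 27.
In big-endian order the high byte comes first in memory.
The bytes are already most-significant first: 0x2027.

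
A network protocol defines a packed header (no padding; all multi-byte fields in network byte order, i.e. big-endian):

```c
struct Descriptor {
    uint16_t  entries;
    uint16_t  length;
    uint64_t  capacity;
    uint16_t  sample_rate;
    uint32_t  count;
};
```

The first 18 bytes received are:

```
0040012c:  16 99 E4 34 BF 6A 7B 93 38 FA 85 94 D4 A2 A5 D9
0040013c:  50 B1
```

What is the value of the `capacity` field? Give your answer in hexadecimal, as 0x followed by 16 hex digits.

`capacity` follows `entries` (2 B), `length` (2 B), so it starts at offset 2 + 2 = 4 and occupies 8 bytes.
Bytes at offsets 4..11: BF 6A 7B 93 38 FA 85 94.
Big-endian stores the most-significant byte at the lowest address.
The bytes are already most-significant first: 0xBF6A7B9338FA8594.

0xBF6A7B9338FA8594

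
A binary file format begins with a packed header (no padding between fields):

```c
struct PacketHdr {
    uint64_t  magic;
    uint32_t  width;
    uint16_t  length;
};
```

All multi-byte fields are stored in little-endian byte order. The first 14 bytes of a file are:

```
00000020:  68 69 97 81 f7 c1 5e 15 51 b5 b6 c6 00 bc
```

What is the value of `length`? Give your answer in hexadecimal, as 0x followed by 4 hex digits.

0xBC00

`length` follows `magic` (8 B), `width` (4 B), so it starts at offset 8 + 4 = 12 and occupies 2 bytes.
Bytes at offsets 12..13: 00 BC.
In little-endian order the low byte comes first in memory.
Reassemble most-significant byte first: BC 00 → 0xBC00.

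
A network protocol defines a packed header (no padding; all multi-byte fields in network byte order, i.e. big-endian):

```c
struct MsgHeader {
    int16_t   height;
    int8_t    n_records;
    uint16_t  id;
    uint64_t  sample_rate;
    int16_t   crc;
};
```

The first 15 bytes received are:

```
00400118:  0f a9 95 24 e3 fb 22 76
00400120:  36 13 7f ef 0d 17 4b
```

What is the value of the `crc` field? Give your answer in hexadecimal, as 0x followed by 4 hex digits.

`crc` follows `height` (2 B), `n_records` (1 B), `id` (2 B), `sample_rate` (8 B), so it starts at offset 2 + 1 + 2 + 8 = 13 and occupies 2 bytes.
Bytes at offsets 13..14: 17 4B.
Big-endian: lowest address holds the most-significant byte.
The bytes are already most-significant first: 0x174B.

0x174B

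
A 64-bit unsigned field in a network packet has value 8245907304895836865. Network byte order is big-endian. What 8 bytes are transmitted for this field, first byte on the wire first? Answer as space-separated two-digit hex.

8245907304895836865 in hexadecimal, padded to 64 bits, is 0x726F59014F1D72C1.
Split into bytes (most-significant first): 72 6F 59 01 4F 1D 72 C1.
Big-endian stores the most-significant byte at the lowest address.
So the memory order matches the most-significant-first order: 72 6F 59 01 4F 1D 72 C1.

72 6F 59 01 4F 1D 72 C1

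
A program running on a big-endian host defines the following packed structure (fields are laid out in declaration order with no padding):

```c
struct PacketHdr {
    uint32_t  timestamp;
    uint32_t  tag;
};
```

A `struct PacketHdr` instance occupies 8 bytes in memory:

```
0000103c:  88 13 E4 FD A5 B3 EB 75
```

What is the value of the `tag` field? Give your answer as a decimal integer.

2780031861

`tag` follows `timestamp` (4 bytes), so it starts at byte offset 4 and occupies 4 bytes.
Bytes at offsets 4..7: A5 B3 EB 75.
Big-endian stores the most-significant byte at the lowest address.
The bytes are already most-significant first: 0xA5B3EB75.
0xA5B3EB75 = 2780031861.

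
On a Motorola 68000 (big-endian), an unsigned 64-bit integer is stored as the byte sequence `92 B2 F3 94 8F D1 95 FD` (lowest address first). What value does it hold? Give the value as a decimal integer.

In big-endian order the high byte comes first in memory.
The bytes are already most-significant first: 0x92B2F3948FD195FD.
0x92B2F3948FD195FD = 10570779094785562109.

10570779094785562109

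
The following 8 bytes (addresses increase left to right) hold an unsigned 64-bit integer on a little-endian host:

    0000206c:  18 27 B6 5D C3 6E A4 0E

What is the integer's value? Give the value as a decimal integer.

1055089998081435416

Little-endian stores the least-significant byte at the lowest address.
Reassemble most-significant byte first: 0E A4 6E C3 5D B6 27 18 → 0x0EA46EC35DB62718.
0x0EA46EC35DB62718 = 1055089998081435416.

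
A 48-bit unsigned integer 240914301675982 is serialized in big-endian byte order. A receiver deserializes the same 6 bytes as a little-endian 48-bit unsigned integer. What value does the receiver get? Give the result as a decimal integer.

226951964597467

240914301675982 in 48-bit hexadecimal is 0xDB1C3B5F69CE.
Stored big-endian, the bytes at ascending addresses are DB 1C 3B 5F 69 CE.
Read back as little-endian, the first byte is least significant, giving 0xCE695F3B1CDB.
0xCE695F3B1CDB = 226951964597467.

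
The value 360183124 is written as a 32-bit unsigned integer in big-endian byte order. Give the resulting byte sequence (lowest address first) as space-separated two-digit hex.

15 77 F5 54

360183124 in hexadecimal, padded to 32 bits, is 0x1577F554.
Split into bytes (most-significant first): 15 77 F5 54.
In big-endian order the high byte comes first in memory.
So the memory order matches the most-significant-first order: 15 77 F5 54.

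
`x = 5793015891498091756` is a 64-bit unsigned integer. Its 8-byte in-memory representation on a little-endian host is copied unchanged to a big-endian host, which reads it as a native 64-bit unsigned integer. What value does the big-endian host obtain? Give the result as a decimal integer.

5793015891498091756 in 64-bit hexadecimal is 0x5064ED42B6EFC4EC.
Stored little-endian, the bytes at ascending addresses are EC C4 EF B6 42 ED 64 50.
Read back as big-endian, the last byte is least significant, giving 0xECC4EFB642ED6450.
0xECC4EFB642ED6450 = 17061024854472221776.

17061024854472221776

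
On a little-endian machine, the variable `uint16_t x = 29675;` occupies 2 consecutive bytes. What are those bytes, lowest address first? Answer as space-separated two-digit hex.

EB 73

29675 in hexadecimal, padded to 16 bits, is 0x73EB.
Split into bytes (most-significant first): 73 EB.
Little-endian: lowest address holds the least-significant byte.
So at ascending addresses the bytes are EB 73.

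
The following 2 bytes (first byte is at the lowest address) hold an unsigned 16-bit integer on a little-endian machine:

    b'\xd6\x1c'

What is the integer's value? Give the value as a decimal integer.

Little-endian: lowest address holds the least-significant byte.
Reassemble most-significant byte first: 1C D6 → 0x1CD6.
0x1CD6 = 7382.

7382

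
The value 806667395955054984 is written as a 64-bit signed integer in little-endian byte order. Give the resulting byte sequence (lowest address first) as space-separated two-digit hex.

806667395955054984 in hexadecimal, padded to 64 bits, is 0x0B31DBB903CA5988.
Split into bytes (most-significant first): 0B 31 DB B9 03 CA 59 88.
Little-endian stores the least-significant byte at the lowest address.
So at ascending addresses the bytes are 88 59 CA 03 B9 DB 31 0B.

88 59 CA 03 B9 DB 31 0B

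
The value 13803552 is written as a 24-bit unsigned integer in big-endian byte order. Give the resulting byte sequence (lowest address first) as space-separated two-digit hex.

13803552 in hexadecimal, padded to 24 bits, is 0xD2A020.
Split into bytes (most-significant first): D2 A0 20.
In big-endian order the high byte comes first in memory.
So the memory order matches the most-significant-first order: D2 A0 20.

D2 A0 20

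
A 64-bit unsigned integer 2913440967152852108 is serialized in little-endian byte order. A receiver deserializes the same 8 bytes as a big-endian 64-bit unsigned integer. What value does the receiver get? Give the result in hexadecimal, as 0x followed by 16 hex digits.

2913440967152852108 in 64-bit hexadecimal is 0x286E9F1FA1375C8C.
Stored little-endian, the bytes at ascending addresses are 8C 5C 37 A1 1F 9F 6E 28.
Read back as big-endian, the last byte is least significant, giving 0x8C5C37A11F9F6E28.

0x8C5C37A11F9F6E28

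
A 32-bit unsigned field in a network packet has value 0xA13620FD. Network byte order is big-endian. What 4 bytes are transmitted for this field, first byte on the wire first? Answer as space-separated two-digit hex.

A1 36 20 FD

Split into bytes (most-significant first): A1 36 20 FD.
Big-endian: lowest address holds the most-significant byte.
So the memory order matches the most-significant-first order: A1 36 20 FD.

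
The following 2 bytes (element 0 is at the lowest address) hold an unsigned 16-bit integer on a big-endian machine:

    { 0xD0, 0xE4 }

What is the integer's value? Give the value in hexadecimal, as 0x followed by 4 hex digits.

Big-endian stores the most-significant byte at the lowest address.
The bytes are already most-significant first: 0xD0E4.

0xD0E4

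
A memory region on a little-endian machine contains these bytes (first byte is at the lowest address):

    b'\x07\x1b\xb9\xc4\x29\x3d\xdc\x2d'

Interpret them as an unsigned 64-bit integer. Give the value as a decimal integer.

In little-endian order the low byte comes first in memory.
Reassemble most-significant byte first: 2D DC 3D 29 C4 B9 1B 07 → 0x2DDC3D29C4B91B07.
0x2DDC3D29C4B91B07 = 3304583476186520327.

3304583476186520327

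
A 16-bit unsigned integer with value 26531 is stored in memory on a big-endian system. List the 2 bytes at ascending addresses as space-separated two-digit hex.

67 A3

26531 in hexadecimal, padded to 16 bits, is 0x67A3.
Split into bytes (most-significant first): 67 A3.
Big-endian: lowest address holds the most-significant byte.
So the memory order matches the most-significant-first order: 67 A3.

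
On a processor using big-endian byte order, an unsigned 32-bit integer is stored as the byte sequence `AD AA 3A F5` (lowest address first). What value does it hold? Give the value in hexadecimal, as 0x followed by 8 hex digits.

In big-endian order the high byte comes first in memory.
The bytes are already most-significant first: 0xADAA3AF5.

0xADAA3AF5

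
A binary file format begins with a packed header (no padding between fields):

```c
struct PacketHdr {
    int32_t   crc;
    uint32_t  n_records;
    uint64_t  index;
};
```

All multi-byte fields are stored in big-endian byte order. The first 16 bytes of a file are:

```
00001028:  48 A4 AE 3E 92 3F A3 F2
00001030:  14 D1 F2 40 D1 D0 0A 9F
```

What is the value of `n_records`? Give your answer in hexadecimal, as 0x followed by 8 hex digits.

0x923FA3F2

`n_records` follows `crc` (4 bytes), so it starts at byte offset 4 and occupies 4 bytes.
Bytes at offsets 4..7: 92 3F A3 F2.
Big-endian: lowest address holds the most-significant byte.
The bytes are already most-significant first: 0x923FA3F2.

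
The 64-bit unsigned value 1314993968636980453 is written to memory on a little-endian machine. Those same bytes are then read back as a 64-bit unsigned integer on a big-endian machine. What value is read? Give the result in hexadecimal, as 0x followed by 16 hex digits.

0xE56C631E0CCC3F12

1314993968636980453 in 64-bit hexadecimal is 0x123FCC0C1E636CE5.
Stored little-endian, the bytes at ascending addresses are E5 6C 63 1E 0C CC 3F 12.
Read back as big-endian, the last byte is least significant, giving 0xE56C631E0CCC3F12.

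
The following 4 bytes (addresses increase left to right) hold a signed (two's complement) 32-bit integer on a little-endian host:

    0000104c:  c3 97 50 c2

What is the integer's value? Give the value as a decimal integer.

Little-endian stores the least-significant byte at the lowest address.
Reassemble most-significant byte first: C2 50 97 C3 → 0xC25097C3.
Top bit is set, so as a signed 32-bit value this is 0xC25097C3 − 2^32 = -1034905661.

-1034905661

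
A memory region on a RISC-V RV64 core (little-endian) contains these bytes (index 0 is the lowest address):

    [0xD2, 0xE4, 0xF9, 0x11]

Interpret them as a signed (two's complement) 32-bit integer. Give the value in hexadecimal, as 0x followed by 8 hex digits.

Little-endian: lowest address holds the least-significant byte.
Reassemble most-significant byte first: 11 F9 E4 D2 → 0x11F9E4D2.

0x11F9E4D2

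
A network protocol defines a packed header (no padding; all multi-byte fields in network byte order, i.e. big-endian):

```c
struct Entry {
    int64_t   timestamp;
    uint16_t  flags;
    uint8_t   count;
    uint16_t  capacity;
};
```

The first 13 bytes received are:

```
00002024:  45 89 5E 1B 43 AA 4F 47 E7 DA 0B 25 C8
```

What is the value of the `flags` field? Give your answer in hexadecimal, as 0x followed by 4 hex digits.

`flags` follows `timestamp` (8 bytes), so it starts at byte offset 8 and occupies 2 bytes.
Bytes at offsets 8..9: E7 DA.
Big-endian: lowest address holds the most-significant byte.
The bytes are already most-significant first: 0xE7DA.

0xE7DA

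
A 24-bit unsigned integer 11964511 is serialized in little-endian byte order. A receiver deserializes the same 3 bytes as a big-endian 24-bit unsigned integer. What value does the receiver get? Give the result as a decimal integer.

11964511 in 24-bit hexadecimal is 0xB6905F.
Stored little-endian, the bytes at ascending addresses are 5F 90 B6.
Read back as big-endian, the last byte is least significant, giving 0x5F90B6.
0x5F90B6 = 6262966.

6262966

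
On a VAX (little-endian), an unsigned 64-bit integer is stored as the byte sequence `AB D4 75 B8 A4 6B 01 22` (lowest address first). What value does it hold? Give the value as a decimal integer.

2450358027479798955

Little-endian: lowest address holds the least-significant byte.
Reassemble most-significant byte first: 22 01 6B A4 B8 75 D4 AB → 0x22016BA4B875D4AB.
0x22016BA4B875D4AB = 2450358027479798955.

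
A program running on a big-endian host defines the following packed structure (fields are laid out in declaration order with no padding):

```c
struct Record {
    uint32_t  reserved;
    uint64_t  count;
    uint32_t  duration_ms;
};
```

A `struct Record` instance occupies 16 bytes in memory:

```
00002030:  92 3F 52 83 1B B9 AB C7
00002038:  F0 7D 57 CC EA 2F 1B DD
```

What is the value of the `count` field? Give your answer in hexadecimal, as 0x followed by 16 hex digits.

`count` follows `reserved` (4 bytes), so it starts at byte offset 4 and occupies 8 bytes.
Bytes at offsets 4..11: 1B B9 AB C7 F0 7D 57 CC.
Big-endian: lowest address holds the most-significant byte.
The bytes are already most-significant first: 0x1BB9ABC7F07D57CC.

0x1BB9ABC7F07D57CC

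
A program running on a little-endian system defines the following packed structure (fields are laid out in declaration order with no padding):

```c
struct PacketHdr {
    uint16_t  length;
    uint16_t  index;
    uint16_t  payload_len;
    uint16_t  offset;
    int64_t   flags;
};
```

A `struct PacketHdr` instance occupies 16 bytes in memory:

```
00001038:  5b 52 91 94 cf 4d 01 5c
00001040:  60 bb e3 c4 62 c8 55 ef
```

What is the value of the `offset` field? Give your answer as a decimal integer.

`offset` follows `length` (2 B), `index` (2 B), `payload_len` (2 B), so it starts at offset 2 + 2 + 2 = 6 and occupies 2 bytes.
Bytes at offsets 6..7: 01 5C.
In little-endian order the low byte comes first in memory.
Reassemble most-significant byte first: 5C 01 → 0x5C01.
0x5C01 = 23553.

23553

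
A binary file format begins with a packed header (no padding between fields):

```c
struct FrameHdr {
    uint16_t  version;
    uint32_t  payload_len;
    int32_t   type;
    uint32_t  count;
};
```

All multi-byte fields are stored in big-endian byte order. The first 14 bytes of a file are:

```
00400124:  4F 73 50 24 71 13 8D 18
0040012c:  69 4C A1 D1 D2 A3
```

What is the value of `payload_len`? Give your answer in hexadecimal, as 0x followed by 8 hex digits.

0x50247113

`payload_len` follows `version` (2 bytes), so it starts at byte offset 2 and occupies 4 bytes.
Bytes at offsets 2..5: 50 24 71 13.
Big-endian: lowest address holds the most-significant byte.
The bytes are already most-significant first: 0x50247113.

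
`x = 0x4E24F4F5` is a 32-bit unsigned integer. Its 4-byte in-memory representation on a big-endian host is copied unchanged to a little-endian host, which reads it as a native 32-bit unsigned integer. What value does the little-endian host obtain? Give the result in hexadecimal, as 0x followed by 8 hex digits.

0xF5F4244E

Stored big-endian, the bytes at ascending addresses are 4E 24 F4 F5.
Read back as little-endian, the first byte is least significant, giving 0xF5F4244E.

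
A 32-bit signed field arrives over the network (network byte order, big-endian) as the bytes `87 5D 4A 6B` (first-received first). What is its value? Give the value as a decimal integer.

In big-endian order the high byte comes first in memory.
The bytes are already most-significant first: 0x875D4A6B.
Top bit is set, so as a signed 32-bit value this is 0x875D4A6B − 2^32 = -2023929237.

-2023929237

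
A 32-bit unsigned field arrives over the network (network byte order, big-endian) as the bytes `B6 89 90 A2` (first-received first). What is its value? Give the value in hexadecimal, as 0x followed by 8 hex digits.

Big-endian stores the most-significant byte at the lowest address.
The bytes are already most-significant first: 0xB68990A2.

0xB68990A2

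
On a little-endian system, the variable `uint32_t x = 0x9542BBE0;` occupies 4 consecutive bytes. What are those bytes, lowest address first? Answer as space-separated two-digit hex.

E0 BB 42 95

Split into bytes (most-significant first): 95 42 BB E0.
Little-endian stores the least-significant byte at the lowest address.
So at ascending addresses the bytes are E0 BB 42 95.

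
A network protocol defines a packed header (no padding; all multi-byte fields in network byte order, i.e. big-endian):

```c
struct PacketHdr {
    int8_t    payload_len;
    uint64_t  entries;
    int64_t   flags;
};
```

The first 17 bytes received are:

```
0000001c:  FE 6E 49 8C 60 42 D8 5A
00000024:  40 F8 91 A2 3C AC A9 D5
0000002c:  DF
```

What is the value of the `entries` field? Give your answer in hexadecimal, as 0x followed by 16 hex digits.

`entries` follows `payload_len` (1 byte), so it starts at byte offset 1 and occupies 8 bytes.
Bytes at offsets 1..8: 6E 49 8C 60 42 D8 5A 40.
In big-endian order the high byte comes first in memory.
The bytes are already most-significant first: 0x6E498C6042D85A40.

0x6E498C6042D85A40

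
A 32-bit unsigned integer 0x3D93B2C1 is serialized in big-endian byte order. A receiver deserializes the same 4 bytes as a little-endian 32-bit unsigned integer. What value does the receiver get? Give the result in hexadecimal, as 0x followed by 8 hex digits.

Stored big-endian, the bytes at ascending addresses are 3D 93 B2 C1.
Read back as little-endian, the first byte is least significant, giving 0xC1B2933D.

0xC1B2933D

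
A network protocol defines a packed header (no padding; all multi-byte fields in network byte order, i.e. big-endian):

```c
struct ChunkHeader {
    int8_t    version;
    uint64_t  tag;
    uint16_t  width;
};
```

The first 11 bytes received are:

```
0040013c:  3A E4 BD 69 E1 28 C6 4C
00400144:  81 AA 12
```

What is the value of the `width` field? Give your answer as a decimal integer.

`width` follows `version` (1 B), `tag` (8 B), so it starts at offset 1 + 8 = 9 and occupies 2 bytes.
Bytes at offsets 9..10: AA 12.
Big-endian stores the most-significant byte at the lowest address.
The bytes are already most-significant first: 0xAA12.
0xAA12 = 43538.

43538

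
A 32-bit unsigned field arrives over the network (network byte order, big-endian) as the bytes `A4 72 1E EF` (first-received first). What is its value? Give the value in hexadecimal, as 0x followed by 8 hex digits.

In big-endian order the high byte comes first in memory.
The bytes are already most-significant first: 0xA4721EEF.

0xA4721EEF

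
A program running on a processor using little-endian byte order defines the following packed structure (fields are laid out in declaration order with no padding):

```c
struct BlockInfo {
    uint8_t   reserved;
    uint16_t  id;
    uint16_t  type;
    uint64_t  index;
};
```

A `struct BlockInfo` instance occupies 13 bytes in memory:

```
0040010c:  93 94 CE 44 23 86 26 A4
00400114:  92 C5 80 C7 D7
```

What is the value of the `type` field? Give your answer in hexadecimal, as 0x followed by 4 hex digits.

`type` follows `reserved` (1 B), `id` (2 B), so it starts at offset 1 + 2 = 3 and occupies 2 bytes.
Bytes at offsets 3..4: 44 23.
In little-endian order the low byte comes first in memory.
Reassemble most-significant byte first: 23 44 → 0x2344.

0x2344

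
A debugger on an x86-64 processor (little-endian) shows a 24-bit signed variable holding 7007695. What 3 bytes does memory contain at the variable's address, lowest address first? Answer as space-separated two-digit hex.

7007695 in hexadecimal, padded to 24 bits, is 0x6AEDCF.
Split into bytes (most-significant first): 6A ED CF.
In little-endian order the low byte comes first in memory.
So at ascending addresses the bytes are CF ED 6A.

CF ED 6A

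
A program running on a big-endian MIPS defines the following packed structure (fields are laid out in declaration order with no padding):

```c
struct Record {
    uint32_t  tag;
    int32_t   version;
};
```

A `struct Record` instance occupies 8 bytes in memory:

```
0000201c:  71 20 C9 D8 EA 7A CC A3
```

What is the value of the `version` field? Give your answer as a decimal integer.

`version` follows `tag` (4 bytes), so it starts at byte offset 4 and occupies 4 bytes.
Bytes at offsets 4..7: EA 7A CC A3.
Big-endian: lowest address holds the most-significant byte.
The bytes are already most-significant first: 0xEA7ACCA3.
Top bit is set, so as a signed 32-bit value this is 0xEA7ACCA3 − 2^32 = -361050973.

-361050973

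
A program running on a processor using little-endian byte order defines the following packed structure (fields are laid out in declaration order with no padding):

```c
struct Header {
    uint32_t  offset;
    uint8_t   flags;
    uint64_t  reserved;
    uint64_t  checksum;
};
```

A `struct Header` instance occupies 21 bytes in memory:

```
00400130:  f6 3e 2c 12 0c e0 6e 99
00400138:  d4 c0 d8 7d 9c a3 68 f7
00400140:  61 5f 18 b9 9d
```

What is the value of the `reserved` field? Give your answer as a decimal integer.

`reserved` follows `offset` (4 B), `flags` (1 B), so it starts at offset 4 + 1 = 5 and occupies 8 bytes.
Bytes at offsets 5..12: E0 6E 99 D4 C0 D8 7D 9C.
In little-endian order the low byte comes first in memory.
Reassemble most-significant byte first: 9C 7D D8 C0 D4 99 6E E0 → 0x9C7DD8C0D4996EE0.
0x9C7DD8C0D4996EE0 = 11276407364717735648.

11276407364717735648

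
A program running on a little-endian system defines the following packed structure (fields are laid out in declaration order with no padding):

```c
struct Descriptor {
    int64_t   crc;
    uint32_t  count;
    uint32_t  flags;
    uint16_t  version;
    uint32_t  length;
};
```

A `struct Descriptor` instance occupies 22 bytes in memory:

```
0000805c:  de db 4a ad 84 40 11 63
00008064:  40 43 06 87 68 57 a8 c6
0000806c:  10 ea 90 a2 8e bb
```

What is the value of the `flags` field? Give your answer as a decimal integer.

`flags` follows `crc` (8 B), `count` (4 B), so it starts at offset 8 + 4 = 12 and occupies 4 bytes.
Bytes at offsets 12..15: 68 57 A8 C6.
Little-endian stores the least-significant byte at the lowest address.
Reassemble most-significant byte first: C6 A8 57 68 → 0xC6A85768.
0xC6A85768 = 3332921192.

3332921192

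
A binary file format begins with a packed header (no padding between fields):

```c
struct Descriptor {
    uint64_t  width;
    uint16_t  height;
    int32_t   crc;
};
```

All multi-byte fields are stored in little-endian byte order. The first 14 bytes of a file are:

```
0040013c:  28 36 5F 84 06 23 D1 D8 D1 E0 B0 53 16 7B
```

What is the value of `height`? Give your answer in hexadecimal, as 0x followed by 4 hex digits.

0xE0D1

`height` follows `width` (8 bytes), so it starts at byte offset 8 and occupies 2 bytes.
Bytes at offsets 8..9: D1 E0.
Little-endian: lowest address holds the least-significant byte.
Reassemble most-significant byte first: E0 D1 → 0xE0D1.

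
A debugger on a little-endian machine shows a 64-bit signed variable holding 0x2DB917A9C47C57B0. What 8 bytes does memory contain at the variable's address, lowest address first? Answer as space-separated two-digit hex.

B0 57 7C C4 A9 17 B9 2D

Split into bytes (most-significant first): 2D B9 17 A9 C4 7C 57 B0.
In little-endian order the low byte comes first in memory.
So at ascending addresses the bytes are B0 57 7C C4 A9 17 B9 2D.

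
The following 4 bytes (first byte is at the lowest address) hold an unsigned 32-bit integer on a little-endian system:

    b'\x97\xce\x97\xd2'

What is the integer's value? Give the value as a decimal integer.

3533164183

In little-endian order the low byte comes first in memory.
Reassemble most-significant byte first: D2 97 CE 97 → 0xD297CE97.
0xD297CE97 = 3533164183.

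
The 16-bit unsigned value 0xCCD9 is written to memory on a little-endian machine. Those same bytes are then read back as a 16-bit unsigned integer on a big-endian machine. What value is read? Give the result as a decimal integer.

55756

Stored little-endian, the bytes at ascending addresses are D9 CC.
Read back as big-endian, the last byte is least significant, giving 0xD9CC.
0xD9CC = 55756.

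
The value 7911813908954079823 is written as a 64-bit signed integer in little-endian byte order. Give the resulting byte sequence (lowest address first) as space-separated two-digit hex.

4F E2 33 E4 D4 68 CC 6D

7911813908954079823 in hexadecimal, padded to 64 bits, is 0x6DCC68D4E433E24F.
Split into bytes (most-significant first): 6D CC 68 D4 E4 33 E2 4F.
In little-endian order the low byte comes first in memory.
So at ascending addresses the bytes are 4F E2 33 E4 D4 68 CC 6D.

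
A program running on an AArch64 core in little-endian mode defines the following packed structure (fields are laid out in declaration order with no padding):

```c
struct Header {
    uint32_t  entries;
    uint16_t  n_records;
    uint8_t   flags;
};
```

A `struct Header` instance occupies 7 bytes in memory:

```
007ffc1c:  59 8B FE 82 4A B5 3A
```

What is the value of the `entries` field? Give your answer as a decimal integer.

2197719897

`entries` is the first field, at byte offset 0, occupying 4 bytes.
Bytes at offsets 0..3: 59 8B FE 82.
Little-endian: lowest address holds the least-significant byte.
Reassemble most-significant byte first: 82 FE 8B 59 → 0x82FE8B59.
0x82FE8B59 = 2197719897.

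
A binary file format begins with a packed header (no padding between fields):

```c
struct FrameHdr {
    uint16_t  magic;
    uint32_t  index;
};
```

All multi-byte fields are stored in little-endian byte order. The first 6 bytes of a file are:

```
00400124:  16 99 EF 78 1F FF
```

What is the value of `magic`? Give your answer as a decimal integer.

`magic` is the first field, at byte offset 0, occupying 2 bytes.
Bytes at offsets 0..1: 16 99.
Little-endian: lowest address holds the least-significant byte.
Reassemble most-significant byte first: 99 16 → 0x9916.
0x9916 = 39190.

39190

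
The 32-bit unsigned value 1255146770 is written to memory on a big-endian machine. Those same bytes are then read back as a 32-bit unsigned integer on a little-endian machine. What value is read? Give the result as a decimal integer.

302370890

1255146770 in 32-bit hexadecimal is 0x4AD00512.
Stored big-endian, the bytes at ascending addresses are 4A D0 05 12.
Read back as little-endian, the first byte is least significant, giving 0x1205D04A.
0x1205D04A = 302370890.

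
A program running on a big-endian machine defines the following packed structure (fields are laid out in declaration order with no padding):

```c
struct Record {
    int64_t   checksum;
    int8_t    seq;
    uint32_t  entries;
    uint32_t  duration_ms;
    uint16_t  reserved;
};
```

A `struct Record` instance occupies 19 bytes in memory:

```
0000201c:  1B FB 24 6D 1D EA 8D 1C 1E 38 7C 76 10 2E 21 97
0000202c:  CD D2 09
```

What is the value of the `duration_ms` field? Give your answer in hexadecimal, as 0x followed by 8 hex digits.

`duration_ms` follows `checksum` (8 B), `seq` (1 B), `entries` (4 B), so it starts at offset 8 + 1 + 4 = 13 and occupies 4 bytes.
Bytes at offsets 13..16: 2E 21 97 CD.
Big-endian stores the most-significant byte at the lowest address.
The bytes are already most-significant first: 0x2E2197CD.

0x2E2197CD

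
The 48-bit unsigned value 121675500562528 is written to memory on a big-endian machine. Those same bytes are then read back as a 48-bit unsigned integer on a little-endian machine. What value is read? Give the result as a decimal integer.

121675500562528 in 48-bit hexadecimal is 0x6EA9C8FD2860.
Stored big-endian, the bytes at ascending addresses are 6E A9 C8 FD 28 60.
Read back as little-endian, the first byte is least significant, giving 0x6028FDC8A96E.
0x6028FDC8A96E = 105729172744558.

105729172744558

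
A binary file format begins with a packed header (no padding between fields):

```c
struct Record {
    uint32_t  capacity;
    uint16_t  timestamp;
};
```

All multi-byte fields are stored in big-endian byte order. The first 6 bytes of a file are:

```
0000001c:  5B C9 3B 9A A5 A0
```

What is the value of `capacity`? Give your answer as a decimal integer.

1539914650

`capacity` is the first field, at byte offset 0, occupying 4 bytes.
Bytes at offsets 0..3: 5B C9 3B 9A.
Big-endian: lowest address holds the most-significant byte.
The bytes are already most-significant first: 0x5BC93B9A.
0x5BC93B9A = 1539914650.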